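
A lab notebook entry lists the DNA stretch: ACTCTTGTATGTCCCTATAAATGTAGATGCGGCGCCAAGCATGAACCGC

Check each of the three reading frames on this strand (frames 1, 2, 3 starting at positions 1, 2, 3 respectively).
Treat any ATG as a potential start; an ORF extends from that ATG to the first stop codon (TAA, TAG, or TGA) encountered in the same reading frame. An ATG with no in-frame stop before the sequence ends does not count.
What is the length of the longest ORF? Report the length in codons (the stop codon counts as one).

6

Frame 1: ACT CTT GTA TGT CCC TAT AAA TGT AGA TGC GGC GCC AAG CAT GAA CCG — no ATG→stop ORF.
Frame 2: CTC TTG TAT GTC CCT ATA AAT GTA GAT GCG GCG CCA AGC ATG AAC CGC — no ATG→stop ORF.
Frame 3: TCT TGT ATG TCC CTA TAA ATG TAG ATG CGG CGC CAA GCA TGA ACC — ATG at 9, stop TAA at 18 → 12 nt; ATG at 21, stop TAG at 24 → 6 nt; ATG at 27, stop TGA at 42 → 18 nt.
Longest: frame 3, positions 27–44, 18 nt = 6 codons = 5 aa. → 6 codons.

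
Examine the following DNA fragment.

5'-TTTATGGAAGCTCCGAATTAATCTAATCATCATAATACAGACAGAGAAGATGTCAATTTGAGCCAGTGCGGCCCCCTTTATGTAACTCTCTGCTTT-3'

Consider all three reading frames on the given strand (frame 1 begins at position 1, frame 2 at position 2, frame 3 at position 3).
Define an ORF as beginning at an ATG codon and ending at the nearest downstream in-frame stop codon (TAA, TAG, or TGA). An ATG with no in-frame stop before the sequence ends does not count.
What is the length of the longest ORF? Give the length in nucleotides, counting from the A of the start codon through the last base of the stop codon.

Frame 1: TTT ATG GAA GCT CCG AAT TAA TCT AAT CAT CAT AAT ACA GAC AGA GAA GAT GTC AAT TTG AGC CAG TGC GGC CCC CTT TAT GTA ACT CTC TGC TTT — ATG at 4, stop TAA at 19 → 18 nt.
Frame 2: TTA TGG AAG CTC CGA ATT AAT CTA ATC ATC ATA ATA CAG ACA GAG AAG ATG TCA ATT TGA GCC AGT GCG GCC CCC TTT ATG TAA CTC TCT GCT — ATG at 50, stop TGA at 59 → 12 nt; ATG at 80, stop TAA at 83 → 6 nt.
Frame 3: TAT GGA AGC TCC GAA TTA ATC TAA TCA TCA TAA TAC AGA CAG AGA AGA TGT CAA TTT GAG CCA GTG CGG CCC CCT TTA TGT AAC TCT CTG CTT — no ATG→stop ORF.
Longest: frame 1, positions 4–21, 18 nt = 6 codons = 5 aa. → 18 nucleotides.

18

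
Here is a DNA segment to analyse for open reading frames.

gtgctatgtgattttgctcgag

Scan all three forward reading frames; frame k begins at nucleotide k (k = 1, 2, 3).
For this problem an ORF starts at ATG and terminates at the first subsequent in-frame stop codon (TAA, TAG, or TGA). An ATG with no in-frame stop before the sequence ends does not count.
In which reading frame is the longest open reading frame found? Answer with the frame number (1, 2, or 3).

Frame 1: GTG CTA TGT GAT TTT GCT CGA — no ATG→stop ORF.
Frame 2: TGC TAT GTG ATT TTG CTC GAG — no ATG→stop ORF.
Frame 3: GCT ATG TGA TTT TGC TCG — ATG at 6, stop TGA at 9 → 6 nt.
Longest ORF is 6 nt in frame 3 (positions 6–11).

3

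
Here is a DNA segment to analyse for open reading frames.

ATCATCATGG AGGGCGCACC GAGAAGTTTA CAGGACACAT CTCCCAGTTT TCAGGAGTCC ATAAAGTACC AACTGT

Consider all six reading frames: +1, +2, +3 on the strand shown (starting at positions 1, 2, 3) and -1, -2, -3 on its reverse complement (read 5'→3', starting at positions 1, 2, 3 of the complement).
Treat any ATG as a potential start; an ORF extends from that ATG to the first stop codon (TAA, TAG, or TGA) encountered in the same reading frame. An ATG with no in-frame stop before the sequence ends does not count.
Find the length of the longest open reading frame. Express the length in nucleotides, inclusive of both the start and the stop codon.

36

Reverse complement (5'→3'): ACAGTTGGTACTTTATGGACTCCTGAAAACTGGGAGATGTGTCCTGTAAACTTCTCGGTGCGCCCTCCATGATGAT
Frame +1: ATC ATC ATG GAG GGC GCA CCG AGA AGT TTA CAG GAC ACA TCT CCC AGT TTT CAG GAG TCC ATA AAG TAC CAA CTG — no ATG→stop ORF.
Frame +2: TCA TCA TGG AGG GCG CAC CGA GAA GTT TAC AGG ACA CAT CTC CCA GTT TTC AGG AGT CCA TAA AGT ACC AAC TGT — no ATG→stop ORF.
Frame +3: CAT CAT GGA GGG CGC ACC GAG AAG TTT ACA GGA CAC ATC TCC CAG TTT TCA GGA GTC CAT AAA GTA CCA ACT — no ATG→stop ORF.
Frame -1: ACA GTT GGT ACT TTA TGG ACT CCT GAA AAC TGG GAG ATG TGT CCT GTA AAC TTC TCG GTG CGC CCT CCA TGA TGA — ATG at 37, stop TGA at 70 → 36 nt.
Frame -2: CAG TTG GTA CTT TAT GGA CTC CTG AAA ACT GGG AGA TGT GTC CTG TAA ACT TCT CGG TGC GCC CTC CAT GAT GAT — no ATG→stop ORF.
Frame -3: AGT TGG TAC TTT ATG GAC TCC TGA AAA CTG GGA GAT GTG TCC TGT AAA CTT CTC GGT GCG CCC TCC ATG ATG — ATG at 15, stop TGA at 24 → 12 nt.
Longest: frame -1, positions 37–72, 36 nt = 12 codons = 11 aa. → 36 nucleotides.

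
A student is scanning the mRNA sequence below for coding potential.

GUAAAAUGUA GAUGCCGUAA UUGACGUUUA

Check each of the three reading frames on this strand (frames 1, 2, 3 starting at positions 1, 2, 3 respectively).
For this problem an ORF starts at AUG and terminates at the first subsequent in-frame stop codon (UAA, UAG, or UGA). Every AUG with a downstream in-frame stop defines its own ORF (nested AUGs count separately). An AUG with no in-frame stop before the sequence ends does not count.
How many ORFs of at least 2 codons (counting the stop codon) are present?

Frame 1: GUA AAA UGU AGA UGC CGU AAU UGA CGU UUA — no AUG→stop ORF.
Frame 2: UAA AAU GUA GAU GCC GUA AUU GAC GUU — no AUG→stop ORF.
Frame 3: AAA AUG UAG AUG CCG UAA UUG ACG UUU — AUG at 6, stop UAG at 9 → 6 nt; AUG at 12, stop UAA at 18 → 9 nt.
ORFs ≥ 2 codons: frame 3 6–11 (2 codons), frame 3 12–20 (3 codons). Count = 2.

2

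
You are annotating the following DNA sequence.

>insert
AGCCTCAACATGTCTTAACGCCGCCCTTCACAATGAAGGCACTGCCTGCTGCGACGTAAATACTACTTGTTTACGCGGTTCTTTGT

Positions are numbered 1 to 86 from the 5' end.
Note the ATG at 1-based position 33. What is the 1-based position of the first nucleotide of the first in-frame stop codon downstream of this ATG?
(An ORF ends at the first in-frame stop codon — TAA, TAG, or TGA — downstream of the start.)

Codons from position 33: ATG (33–35), AAG (36–38), GCA (39–41), CTG (42–44), CCT (45–47), GCT (48–50), GCG (51–53), ACG (54–56), TAA (57–59).
TAA is a stop codon; it begins at position 57.

57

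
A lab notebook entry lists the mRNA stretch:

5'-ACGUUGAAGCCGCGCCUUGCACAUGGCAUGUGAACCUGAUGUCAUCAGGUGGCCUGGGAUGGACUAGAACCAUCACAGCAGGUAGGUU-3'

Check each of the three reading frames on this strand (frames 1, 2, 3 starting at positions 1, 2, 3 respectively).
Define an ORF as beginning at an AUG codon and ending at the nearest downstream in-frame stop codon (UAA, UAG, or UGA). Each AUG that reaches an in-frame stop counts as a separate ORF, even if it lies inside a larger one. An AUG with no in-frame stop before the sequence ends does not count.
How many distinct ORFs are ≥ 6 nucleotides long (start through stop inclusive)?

Frame 1: ACG UUG AAG CCG CGC CUU GCA CAU GGC AUG UGA ACC UGA UGU CAU CAG GUG GCC UGG GAU GGA CUA GAA CCA UCA CAG CAG GUA GGU — AUG at 28, stop UGA at 31 → 6 nt.
Frame 2: CGU UGA AGC CGC GCC UUG CAC AUG GCA UGU GAA CCU GAU GUC AUC AGG UGG CCU GGG AUG GAC UAG AAC CAU CAC AGC AGG UAG GUU — AUG at 23, stop UAG at 65 → 45 nt; AUG at 59, stop UAG at 65 → 9 nt.
Frame 3: GUU GAA GCC GCG CCU UGC ACA UGG CAU GUG AAC CUG AUG UCA UCA GGU GGC CUG GGA UGG ACU AGA ACC AUC ACA GCA GGU AGG — no AUG→stop ORF.
ORFs ≥ 6 nucleotides: frame 1 28–33 (6 nucleotides), frame 2 23–67 (45 nucleotides), frame 2 59–67 (9 nucleotides). Count = 3.

3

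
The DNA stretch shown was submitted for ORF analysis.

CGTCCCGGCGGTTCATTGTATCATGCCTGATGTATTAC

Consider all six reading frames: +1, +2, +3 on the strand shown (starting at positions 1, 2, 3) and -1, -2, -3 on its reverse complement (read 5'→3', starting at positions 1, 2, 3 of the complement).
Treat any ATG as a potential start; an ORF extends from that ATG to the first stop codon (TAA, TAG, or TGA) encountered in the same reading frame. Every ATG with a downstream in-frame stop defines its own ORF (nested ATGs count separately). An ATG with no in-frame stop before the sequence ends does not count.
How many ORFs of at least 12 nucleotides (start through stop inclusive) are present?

Reverse complement (5'→3'): GTAATACATCAGGCATGATACAATGAACCGCCGGGACG
Frame +1: CGT CCC GGC GGT TCA TTG TAT CAT GCC TGA TGT ATT — no ATG→stop ORF.
Frame +2: GTC CCG GCG GTT CAT TGT ATC ATG CCT GAT GTA TTA — no ATG→stop ORF.
Frame +3: TCC CGG CGG TTC ATT GTA TCA TGC CTG ATG TAT TAC — no ATG→stop ORF.
Frame -1: GTA ATA CAT CAG GCA TGA TAC AAT GAA CCG CCG GGA — no ATG→stop ORF.
Frame -2: TAA TAC ATC AGG CAT GAT ACA ATG AAC CGC CGG GAC — no ATG→stop ORF.
Frame -3: AAT ACA TCA GGC ATG ATA CAA TGA ACC GCC GGG ACG — ATG at 15, stop TGA at 24 → 12 nt.
ORFs ≥ 12 nucleotides: frame -3 15–26 (12 nucleotides). Count = 1.

1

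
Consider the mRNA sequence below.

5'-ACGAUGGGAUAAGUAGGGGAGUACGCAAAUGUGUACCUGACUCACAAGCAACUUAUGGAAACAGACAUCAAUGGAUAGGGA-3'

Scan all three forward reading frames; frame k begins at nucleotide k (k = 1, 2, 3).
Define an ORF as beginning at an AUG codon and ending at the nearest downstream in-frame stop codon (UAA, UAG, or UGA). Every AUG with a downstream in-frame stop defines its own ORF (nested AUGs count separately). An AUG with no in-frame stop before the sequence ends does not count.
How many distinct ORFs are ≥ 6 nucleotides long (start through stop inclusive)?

3

Frame 1: ACG AUG GGA UAA GUA GGG GAG UAC GCA AAU GUG UAC CUG ACU CAC AAG CAA CUU AUG GAA ACA GAC AUC AAU GGA UAG GGA — AUG at 4, stop UAA at 10 → 9 nt; AUG at 55, stop UAG at 76 → 24 nt.
Frame 2: CGA UGG GAU AAG UAG GGG AGU ACG CAA AUG UGU ACC UGA CUC ACA AGC AAC UUA UGG AAA CAG ACA UCA AUG GAU AGG — AUG at 29, stop UGA at 38 → 12 nt.
Frame 3: GAU GGG AUA AGU AGG GGA GUA CGC AAA UGU GUA CCU GAC UCA CAA GCA ACU UAU GGA AAC AGA CAU CAA UGG AUA GGG — no AUG→stop ORF.
ORFs ≥ 6 nucleotides: frame 1 4–12 (9 nucleotides), frame 1 55–78 (24 nucleotides), frame 2 29–40 (12 nucleotides). Count = 3.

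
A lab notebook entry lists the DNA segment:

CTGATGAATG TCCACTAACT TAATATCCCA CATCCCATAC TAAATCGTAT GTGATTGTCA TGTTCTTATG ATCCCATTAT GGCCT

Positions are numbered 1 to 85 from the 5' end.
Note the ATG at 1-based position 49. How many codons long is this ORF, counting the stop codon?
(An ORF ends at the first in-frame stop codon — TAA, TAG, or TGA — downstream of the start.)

Codons from position 49: ATG (49–51), TGA (52–54).
TGA is the first in-frame stop; that's 2 codons including the stop.

2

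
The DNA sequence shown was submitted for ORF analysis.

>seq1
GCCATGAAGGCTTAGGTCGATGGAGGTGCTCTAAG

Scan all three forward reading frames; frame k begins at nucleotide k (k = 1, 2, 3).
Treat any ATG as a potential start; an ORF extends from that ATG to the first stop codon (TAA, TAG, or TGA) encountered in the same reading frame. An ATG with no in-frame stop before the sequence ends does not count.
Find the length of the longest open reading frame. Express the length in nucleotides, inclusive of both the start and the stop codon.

Frame 1: GCC ATG AAG GCT TAG GTC GAT GGA GGT GCT CTA — ATG at 4, stop TAG at 13 → 12 nt.
Frame 2: CCA TGA AGG CTT AGG TCG ATG GAG GTG CTC TAA — ATG at 20, stop TAA at 32 → 15 nt.
Frame 3: CAT GAA GGC TTA GGT CGA TGG AGG TGC TCT AAG — no ATG→stop ORF.
Longest: frame 2, positions 20–34, 15 nt = 5 codons = 4 aa. → 15 nucleotides.

15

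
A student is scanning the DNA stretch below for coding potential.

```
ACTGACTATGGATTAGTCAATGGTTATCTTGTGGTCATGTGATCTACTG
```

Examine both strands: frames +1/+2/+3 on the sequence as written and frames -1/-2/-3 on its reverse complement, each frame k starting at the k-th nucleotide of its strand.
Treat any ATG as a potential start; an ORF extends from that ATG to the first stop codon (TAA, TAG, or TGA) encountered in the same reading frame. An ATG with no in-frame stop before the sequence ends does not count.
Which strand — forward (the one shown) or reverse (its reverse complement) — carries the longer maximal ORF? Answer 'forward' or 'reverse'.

reverse

Reverse complement (5'→3'): CAGTAGATCACATGACCACAAGATAACCATTGACTAATCCATAGTCAGT
Frame +1: ACT GAC TAT GGA TTA GTC AAT GGT TAT CTT GTG GTC ATG TGA TCT ACT — ATG at 37, stop TGA at 40 → 6 nt.
Frame +2: CTG ACT ATG GAT TAG TCA ATG GTT ATC TTG TGG TCA TGT GAT CTA CTG — ATG at 8, stop TAG at 14 → 9 nt.
Frame +3: TGA CTA TGG ATT AGT CAA TGG TTA TCT TGT GGT CAT GTG ATC TAC — no ATG→stop ORF.
Frame -1: CAG TAG ATC ACA TGA CCA CAA GAT AAC CAT TGA CTA ATC CAT AGT CAG — no ATG→stop ORF.
Frame -2: AGT AGA TCA CAT GAC CAC AAG ATA ACC ATT GAC TAA TCC ATA GTC AGT — no ATG→stop ORF.
Frame -3: GTA GAT CAC ATG ACC ACA AGA TAA CCA TTG ACT AAT CCA TAG TCA — ATG at 12, stop TAA at 24 → 15 nt.
Forward-strand max 9 nt; reverse-strand max 15 nt. The reverse strand has the longer ORF.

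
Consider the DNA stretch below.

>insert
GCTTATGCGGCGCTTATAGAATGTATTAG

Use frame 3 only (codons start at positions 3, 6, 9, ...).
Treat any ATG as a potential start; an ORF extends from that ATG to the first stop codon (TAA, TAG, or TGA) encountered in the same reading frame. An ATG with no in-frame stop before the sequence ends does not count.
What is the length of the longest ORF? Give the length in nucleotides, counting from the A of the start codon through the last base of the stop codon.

9

Frame 3: TTA TGC GGC GCT TAT AGA ATG TAT TAG — ATG at 21, stop TAG at 27 → 9 nt.
Longest: frame 3, positions 21–29, 9 nt = 3 codons = 2 aa. → 9 nucleotides.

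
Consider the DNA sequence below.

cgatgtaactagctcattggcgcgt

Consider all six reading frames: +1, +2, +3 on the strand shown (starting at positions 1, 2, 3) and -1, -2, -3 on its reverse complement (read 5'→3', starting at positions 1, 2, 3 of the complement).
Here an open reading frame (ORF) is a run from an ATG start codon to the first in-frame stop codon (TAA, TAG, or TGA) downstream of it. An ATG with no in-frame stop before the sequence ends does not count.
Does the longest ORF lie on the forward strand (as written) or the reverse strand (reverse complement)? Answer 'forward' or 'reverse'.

reverse

Reverse complement (5'→3'): ACGCGCCAATGAGCTAGTTACATCG
Frame +1: CGA TGT AAC TAG CTC ATT GGC GCG — no ATG→stop ORF.
Frame +2: GAT GTA ACT AGC TCA TTG GCG CGT — no ATG→stop ORF.
Frame +3: ATG TAA CTA GCT CAT TGG CGC — ATG at 3, stop TAA at 6 → 6 nt.
Frame -1: ACG CGC CAA TGA GCT AGT TAC ATC — no ATG→stop ORF.
Frame -2: CGC GCC AAT GAG CTA GTT ACA TCG — no ATG→stop ORF.
Frame -3: GCG CCA ATG AGC TAG TTA CAT — ATG at 9, stop TAG at 15 → 9 nt.
Forward-strand max 6 nt; reverse-strand max 9 nt. The reverse strand has the longer ORF.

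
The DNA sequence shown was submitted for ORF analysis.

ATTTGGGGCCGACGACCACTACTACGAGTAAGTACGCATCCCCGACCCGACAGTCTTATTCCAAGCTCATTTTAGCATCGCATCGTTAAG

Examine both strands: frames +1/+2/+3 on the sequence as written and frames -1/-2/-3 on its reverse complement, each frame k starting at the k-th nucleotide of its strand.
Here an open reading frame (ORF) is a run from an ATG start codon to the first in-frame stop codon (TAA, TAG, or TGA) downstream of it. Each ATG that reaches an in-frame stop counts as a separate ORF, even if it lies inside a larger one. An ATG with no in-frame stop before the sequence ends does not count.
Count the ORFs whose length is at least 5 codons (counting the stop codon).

2

Reverse complement (5'→3'): CTTAACGATGCGATGCTAAAATGAGCTTGGAATAAGACTGTCGGGTCGGGGATGCGTACTTACTCGTAGTAGTGGTCGTCGGCCCCAAAT
Frame +1: ATT TGG GGC CGA CGA CCA CTA CTA CGA GTA AGT ACG CAT CCC CGA CCC GAC AGT CTT ATT CCA AGC TCA TTT TAG CAT CGC ATC GTT AAG — no ATG→stop ORF.
Frame +2: TTT GGG GCC GAC GAC CAC TAC TAC GAG TAA GTA CGC ATC CCC GAC CCG ACA GTC TTA TTC CAA GCT CAT TTT AGC ATC GCA TCG TTA — no ATG→stop ORF.
Frame +3: TTG GGG CCG ACG ACC ACT ACT ACG AGT AAG TAC GCA TCC CCG ACC CGA CAG TCT TAT TCC AAG CTC ATT TTA GCA TCG CAT CGT TAA — no ATG→stop ORF.
Frame -1: CTT AAC GAT GCG ATG CTA AAA TGA GCT TGG AAT AAG ACT GTC GGG TCG GGG ATG CGT ACT TAC TCG TAG TAG TGG TCG TCG GCC CCA AAT — ATG at 13, stop TGA at 22 → 12 nt; ATG at 52, stop TAG at 67 → 18 nt.
Frame -2: TTA ACG ATG CGA TGC TAA AAT GAG CTT GGA ATA AGA CTG TCG GGT CGG GGA TGC GTA CTT ACT CGT AGT AGT GGT CGT CGG CCC CAA — ATG at 8, stop TAA at 17 → 12 nt.
Frame -3: TAA CGA TGC GAT GCT AAA ATG AGC TTG GAA TAA GAC TGT CGG GTC GGG GAT GCG TAC TTA CTC GTA GTA GTG GTC GTC GGC CCC AAA — ATG at 21, stop TAA at 33 → 15 nt.
ORFs ≥ 5 codons: frame -1 52–69 (6 codons), frame -3 21–35 (5 codons). Count = 2.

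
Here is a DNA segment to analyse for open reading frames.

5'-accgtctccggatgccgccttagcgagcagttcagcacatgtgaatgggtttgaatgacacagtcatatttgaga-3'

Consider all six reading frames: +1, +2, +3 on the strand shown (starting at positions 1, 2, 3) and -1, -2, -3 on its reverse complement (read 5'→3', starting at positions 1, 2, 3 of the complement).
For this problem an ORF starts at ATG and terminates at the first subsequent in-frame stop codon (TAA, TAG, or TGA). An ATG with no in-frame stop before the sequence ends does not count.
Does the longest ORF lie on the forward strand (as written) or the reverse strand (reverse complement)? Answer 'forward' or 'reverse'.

Reverse complement (5'→3'): TCTCAAATATGACTGTGTCATTCAAACCCATTCACATGTGCTGAACTGCTCGCTAAGGCGGCATCCGGAGACGGT
Frame +1: ACC GTC TCC GGA TGC CGC CTT AGC GAG CAG TTC AGC ACA TGT GAA TGG GTT TGA ATG ACA CAG TCA TAT TTG AGA — no ATG→stop ORF.
Frame +2: CCG TCT CCG GAT GCC GCC TTA GCG AGC AGT TCA GCA CAT GTG AAT GGG TTT GAA TGA CAC AGT CAT ATT TGA — no ATG→stop ORF.
Frame +3: CGT CTC CGG ATG CCG CCT TAG CGA GCA GTT CAG CAC ATG TGA ATG GGT TTG AAT GAC ACA GTC ATA TTT GAG — ATG at 12, stop TAG at 21 → 12 nt; ATG at 39, stop TGA at 42 → 6 nt.
Frame -1: TCT CAA ATA TGA CTG TGT CAT TCA AAC CCA TTC ACA TGT GCT GAA CTG CTC GCT AAG GCG GCA TCC GGA GAC GGT — no ATG→stop ORF.
Frame -2: CTC AAA TAT GAC TGT GTC ATT CAA ACC CAT TCA CAT GTG CTG AAC TGC TCG CTA AGG CGG CAT CCG GAG ACG — no ATG→stop ORF.
Frame -3: TCA AAT ATG ACT GTG TCA TTC AAA CCC ATT CAC ATG TGC TGA ACT GCT CGC TAA GGC GGC ATC CGG AGA CGG — ATG at 9, stop TGA at 42 → 36 nt; ATG at 36, stop TGA at 42 → 9 nt.
Forward-strand max 12 nt; reverse-strand max 36 nt. The reverse strand has the longer ORF.

reverse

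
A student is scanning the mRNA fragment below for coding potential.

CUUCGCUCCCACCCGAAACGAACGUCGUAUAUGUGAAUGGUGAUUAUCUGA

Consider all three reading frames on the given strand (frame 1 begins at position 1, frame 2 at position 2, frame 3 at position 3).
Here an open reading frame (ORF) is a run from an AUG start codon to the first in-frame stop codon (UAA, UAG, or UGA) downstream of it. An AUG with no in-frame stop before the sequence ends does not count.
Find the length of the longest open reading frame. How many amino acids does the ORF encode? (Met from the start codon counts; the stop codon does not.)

4

Frame 1: CUU CGC UCC CAC CCG AAA CGA ACG UCG UAU AUG UGA AUG GUG AUU AUC UGA — AUG at 31, stop UGA at 34 → 6 nt; AUG at 37, stop UGA at 49 → 15 nt.
Frame 2: UUC GCU CCC ACC CGA AAC GAA CGU CGU AUA UGU GAA UGG UGA UUA UCU — no AUG→stop ORF.
Frame 3: UCG CUC CCA CCC GAA ACG AAC GUC GUA UAU GUG AAU GGU GAU UAU CUG — no AUG→stop ORF.
Longest: frame 1, positions 37–51, 15 nt = 5 codons = 4 aa. → 4 amino acids.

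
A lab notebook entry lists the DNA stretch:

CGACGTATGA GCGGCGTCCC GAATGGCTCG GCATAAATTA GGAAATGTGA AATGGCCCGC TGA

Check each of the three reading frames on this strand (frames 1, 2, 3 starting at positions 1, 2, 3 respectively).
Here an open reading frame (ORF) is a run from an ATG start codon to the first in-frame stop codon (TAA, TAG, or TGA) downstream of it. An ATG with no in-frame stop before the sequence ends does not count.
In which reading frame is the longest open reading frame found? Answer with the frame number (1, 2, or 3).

Frame 1: CGA CGT ATG AGC GGC GTC CCG AAT GGC TCG GCA TAA ATT AGG AAA TGT GAA ATG GCC CGC TGA — ATG at 7, stop TAA at 34 → 30 nt; ATG at 52, stop TGA at 61 → 12 nt.
Frame 2: GAC GTA TGA GCG GCG TCC CGA ATG GCT CGG CAT AAA TTA GGA AAT GTG AAA TGG CCC GCT — no ATG→stop ORF.
Frame 3: ACG TAT GAG CGG CGT CCC GAA TGG CTC GGC ATA AAT TAG GAA ATG TGA AAT GGC CCG CTG — ATG at 45, stop TGA at 48 → 6 nt.
Longest ORF is 30 nt in frame 1 (positions 7–36).

1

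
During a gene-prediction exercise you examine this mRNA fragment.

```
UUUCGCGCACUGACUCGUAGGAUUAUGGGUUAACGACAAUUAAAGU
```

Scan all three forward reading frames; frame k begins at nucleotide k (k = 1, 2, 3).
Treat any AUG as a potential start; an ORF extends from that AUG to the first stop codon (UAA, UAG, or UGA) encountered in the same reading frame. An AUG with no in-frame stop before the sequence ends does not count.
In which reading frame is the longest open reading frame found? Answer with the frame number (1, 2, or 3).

1

Frame 1: UUU CGC GCA CUG ACU CGU AGG AUU AUG GGU UAA CGA CAA UUA AAG — AUG at 25, stop UAA at 31 → 9 nt.
Frame 2: UUC GCG CAC UGA CUC GUA GGA UUA UGG GUU AAC GAC AAU UAA AGU — no AUG→stop ORF.
Frame 3: UCG CGC ACU GAC UCG UAG GAU UAU GGG UUA ACG ACA AUU AAA — no AUG→stop ORF.
Longest ORF is 9 nt in frame 1 (positions 25–33).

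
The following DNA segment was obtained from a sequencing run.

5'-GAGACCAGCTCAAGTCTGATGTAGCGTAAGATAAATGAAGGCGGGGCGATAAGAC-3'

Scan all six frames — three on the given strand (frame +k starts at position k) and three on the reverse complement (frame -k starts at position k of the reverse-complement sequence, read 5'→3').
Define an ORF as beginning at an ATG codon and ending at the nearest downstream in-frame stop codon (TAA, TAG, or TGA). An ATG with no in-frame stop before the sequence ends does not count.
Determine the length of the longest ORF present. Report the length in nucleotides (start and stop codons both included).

Reverse complement (5'→3'): GTCTTATCGCCCCGCCTTCATTTATCTTACGCTACATCAGACTTGAGCTGGTCTC
Frame +1: GAG ACC AGC TCA AGT CTG ATG TAG CGT AAG ATA AAT GAA GGC GGG GCG ATA AGA — ATG at 19, stop TAG at 22 → 6 nt.
Frame +2: AGA CCA GCT CAA GTC TGA TGT AGC GTA AGA TAA ATG AAG GCG GGG CGA TAA GAC — ATG at 35, stop TAA at 50 → 18 nt.
Frame +3: GAC CAG CTC AAG TCT GAT GTA GCG TAA GAT AAA TGA AGG CGG GGC GAT AAG — no ATG→stop ORF.
Frame -1: GTC TTA TCG CCC CGC CTT CAT TTA TCT TAC GCT ACA TCA GAC TTG AGC TGG TCT — no ATG→stop ORF.
Frame -2: TCT TAT CGC CCC GCC TTC ATT TAT CTT ACG CTA CAT CAG ACT TGA GCT GGT CTC — no ATG→stop ORF.
Frame -3: CTT ATC GCC CCG CCT TCA TTT ATC TTA CGC TAC ATC AGA CTT GAG CTG GTC — no ATG→stop ORF.
Longest: frame +2, positions 35–52, 18 nt = 6 codons = 5 aa. → 18 nucleotides.

18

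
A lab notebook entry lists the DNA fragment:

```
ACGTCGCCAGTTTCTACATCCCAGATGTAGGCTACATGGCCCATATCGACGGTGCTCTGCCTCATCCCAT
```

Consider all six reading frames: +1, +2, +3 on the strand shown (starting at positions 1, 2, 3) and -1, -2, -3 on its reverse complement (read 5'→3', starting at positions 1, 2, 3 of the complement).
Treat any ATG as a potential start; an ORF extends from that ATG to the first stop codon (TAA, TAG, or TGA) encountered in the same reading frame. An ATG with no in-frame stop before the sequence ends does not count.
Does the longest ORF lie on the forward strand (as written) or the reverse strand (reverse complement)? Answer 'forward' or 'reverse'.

reverse

Reverse complement (5'→3'): ATGGGATGAGGCAGAGCACCGTCGATATGGGCCATGTAGCCTACATCTGGGATGTAGAAACTGGCGACGT
Frame +1: ACG TCG CCA GTT TCT ACA TCC CAG ATG TAG GCT ACA TGG CCC ATA TCG ACG GTG CTC TGC CTC ATC CCA — ATG at 25, stop TAG at 28 → 6 nt.
Frame +2: CGT CGC CAG TTT CTA CAT CCC AGA TGT AGG CTA CAT GGC CCA TAT CGA CGG TGC TCT GCC TCA TCC CAT — no ATG→stop ORF.
Frame +3: GTC GCC AGT TTC TAC ATC CCA GAT GTA GGC TAC ATG GCC CAT ATC GAC GGT GCT CTG CCT CAT CCC — no ATG→stop ORF.
Frame -1: ATG GGA TGA GGC AGA GCA CCG TCG ATA TGG GCC ATG TAG CCT ACA TCT GGG ATG TAG AAA CTG GCG ACG — ATG at 1, stop TGA at 7 → 9 nt; ATG at 34, stop TAG at 37 → 6 nt; ATG at 52, stop TAG at 55 → 6 nt.
Frame -2: TGG GAT GAG GCA GAG CAC CGT CGA TAT GGG CCA TGT AGC CTA CAT CTG GGA TGT AGA AAC TGG CGA CGT — no ATG→stop ORF.
Frame -3: GGG ATG AGG CAG AGC ACC GTC GAT ATG GGC CAT GTA GCC TAC ATC TGG GAT GTA GAA ACT GGC GAC — no ATG→stop ORF.
Forward-strand max 6 nt; reverse-strand max 9 nt. The reverse strand has the longer ORF.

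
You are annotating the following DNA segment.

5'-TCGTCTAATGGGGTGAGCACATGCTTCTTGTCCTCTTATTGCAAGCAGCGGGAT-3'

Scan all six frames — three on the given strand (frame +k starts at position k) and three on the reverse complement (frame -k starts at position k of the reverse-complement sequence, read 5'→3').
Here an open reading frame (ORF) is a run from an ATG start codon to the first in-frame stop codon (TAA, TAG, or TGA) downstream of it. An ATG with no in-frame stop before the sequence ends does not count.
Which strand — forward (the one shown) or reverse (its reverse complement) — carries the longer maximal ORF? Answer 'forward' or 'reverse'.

reverse

Reverse complement (5'→3'): ATCCCGCTGCTTGCAATAAGAGGACAAGAAGCATGTGCTCACCCCATTAGACGA
Frame +1: TCG TCT AAT GGG GTG AGC ACA TGC TTC TTG TCC TCT TAT TGC AAG CAG CGG GAT — no ATG→stop ORF.
Frame +2: CGT CTA ATG GGG TGA GCA CAT GCT TCT TGT CCT CTT ATT GCA AGC AGC GGG — ATG at 8, stop TGA at 14 → 9 nt.
Frame +3: GTC TAA TGG GGT GAG CAC ATG CTT CTT GTC CTC TTA TTG CAA GCA GCG GGA — no ATG→stop ORF.
Frame -1: ATC CCG CTG CTT GCA ATA AGA GGA CAA GAA GCA TGT GCT CAC CCC ATT AGA CGA — no ATG→stop ORF.
Frame -2: TCC CGC TGC TTG CAA TAA GAG GAC AAG AAG CAT GTG CTC ACC CCA TTA GAC — no ATG→stop ORF.
Frame -3: CCC GCT GCT TGC AAT AAG AGG ACA AGA AGC ATG TGC TCA CCC CAT TAG ACG — ATG at 33, stop TAG at 48 → 18 nt.
Forward-strand max 9 nt; reverse-strand max 18 nt. The reverse strand has the longer ORF.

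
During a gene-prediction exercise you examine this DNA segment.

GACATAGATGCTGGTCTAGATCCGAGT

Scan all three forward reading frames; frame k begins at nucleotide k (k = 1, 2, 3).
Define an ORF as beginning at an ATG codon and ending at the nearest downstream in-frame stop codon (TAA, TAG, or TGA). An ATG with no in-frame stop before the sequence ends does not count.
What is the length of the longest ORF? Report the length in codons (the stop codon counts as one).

Frame 1: GAC ATA GAT GCT GGT CTA GAT CCG AGT — no ATG→stop ORF.
Frame 2: ACA TAG ATG CTG GTC TAG ATC CGA — ATG at 8, stop TAG at 17 → 12 nt.
Frame 3: CAT AGA TGC TGG TCT AGA TCC GAG — no ATG→stop ORF.
Longest: frame 2, positions 8–19, 12 nt = 4 codons = 3 aa. → 4 codons.

4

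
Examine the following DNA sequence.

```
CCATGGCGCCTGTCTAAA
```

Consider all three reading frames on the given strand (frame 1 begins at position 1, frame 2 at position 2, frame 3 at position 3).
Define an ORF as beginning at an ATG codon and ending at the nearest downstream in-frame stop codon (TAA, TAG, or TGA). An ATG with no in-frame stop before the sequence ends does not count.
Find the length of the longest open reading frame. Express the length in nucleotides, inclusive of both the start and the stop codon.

Frame 1: CCA TGG CGC CTG TCT AAA — no ATG→stop ORF.
Frame 2: CAT GGC GCC TGT CTA — no ATG→stop ORF.
Frame 3: ATG GCG CCT GTC TAA — ATG at 3, stop TAA at 15 → 15 nt.
Longest: frame 3, positions 3–17, 15 nt = 5 codons = 4 aa. → 15 nucleotides.

15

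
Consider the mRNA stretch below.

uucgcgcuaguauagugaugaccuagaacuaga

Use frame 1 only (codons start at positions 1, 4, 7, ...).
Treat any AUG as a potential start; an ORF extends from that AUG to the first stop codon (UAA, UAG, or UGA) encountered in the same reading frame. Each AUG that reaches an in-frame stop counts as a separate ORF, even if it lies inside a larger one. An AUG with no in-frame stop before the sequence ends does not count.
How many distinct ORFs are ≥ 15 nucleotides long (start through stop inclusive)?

0

Frame 1: UUC GCG CUA GUA UAG UGA UGA CCU AGA ACU AGA — no AUG→stop ORF.
No ORF reaches 15 nucleotides. Count = 0.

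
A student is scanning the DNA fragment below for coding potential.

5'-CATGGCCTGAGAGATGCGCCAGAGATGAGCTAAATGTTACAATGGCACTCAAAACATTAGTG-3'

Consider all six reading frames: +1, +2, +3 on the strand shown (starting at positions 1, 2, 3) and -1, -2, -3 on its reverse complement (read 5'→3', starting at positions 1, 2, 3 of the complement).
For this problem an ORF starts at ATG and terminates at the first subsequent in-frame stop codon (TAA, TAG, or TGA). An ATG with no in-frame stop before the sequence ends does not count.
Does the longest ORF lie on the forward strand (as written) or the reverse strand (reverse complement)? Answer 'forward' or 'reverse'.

Reverse complement (5'→3'): CACTAATGTTTTGAGTGCCATTGTAACATTTAGCTCATCTCTGGCGCATCTCTCAGGCCATG
Frame +1: CAT GGC CTG AGA GAT GCG CCA GAG ATG AGC TAA ATG TTA CAA TGG CAC TCA AAA CAT TAG — ATG at 25, stop TAA at 31 → 9 nt; ATG at 34, stop TAG at 58 → 27 nt.
Frame +2: ATG GCC TGA GAG ATG CGC CAG AGA TGA GCT AAA TGT TAC AAT GGC ACT CAA AAC ATT AGT — ATG at 2, stop TGA at 8 → 9 nt; ATG at 14, stop TGA at 26 → 15 nt.
Frame +3: TGG CCT GAG AGA TGC GCC AGA GAT GAG CTA AAT GTT ACA ATG GCA CTC AAA ACA TTA GTG — no ATG→stop ORF.
Frame -1: CAC TAA TGT TTT GAG TGC CAT TGT AAC ATT TAG CTC ATC TCT GGC GCA TCT CTC AGG CCA — no ATG→stop ORF.
Frame -2: ACT AAT GTT TTG AGT GCC ATT GTA ACA TTT AGC TCA TCT CTG GCG CAT CTC TCA GGC CAT — no ATG→stop ORF.
Frame -3: CTA ATG TTT TGA GTG CCA TTG TAA CAT TTA GCT CAT CTC TGG CGC ATC TCT CAG GCC ATG — ATG at 6, stop TGA at 12 → 9 nt.
Forward-strand max 27 nt; reverse-strand max 9 nt. The forward strand has the longer ORF.

forward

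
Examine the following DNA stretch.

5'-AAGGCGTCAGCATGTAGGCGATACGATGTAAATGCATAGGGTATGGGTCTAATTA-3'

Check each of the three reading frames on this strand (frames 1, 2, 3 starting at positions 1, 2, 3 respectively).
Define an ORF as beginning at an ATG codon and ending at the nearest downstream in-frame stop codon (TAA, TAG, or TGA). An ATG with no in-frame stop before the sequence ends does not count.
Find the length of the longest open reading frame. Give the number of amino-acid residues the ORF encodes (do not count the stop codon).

6

Frame 1: AAG GCG TCA GCA TGT AGG CGA TAC GAT GTA AAT GCA TAG GGT ATG GGT CTA ATT — no ATG→stop ORF.
Frame 2: AGG CGT CAG CAT GTA GGC GAT ACG ATG TAA ATG CAT AGG GTA TGG GTC TAA TTA — ATG at 26, stop TAA at 29 → 6 nt; ATG at 32, stop TAA at 50 → 21 nt.
Frame 3: GGC GTC AGC ATG TAG GCG ATA CGA TGT AAA TGC ATA GGG TAT GGG TCT AAT — ATG at 12, stop TAG at 15 → 6 nt.
Longest: frame 2, positions 32–52, 21 nt = 7 codons = 6 aa. → 6 amino acids.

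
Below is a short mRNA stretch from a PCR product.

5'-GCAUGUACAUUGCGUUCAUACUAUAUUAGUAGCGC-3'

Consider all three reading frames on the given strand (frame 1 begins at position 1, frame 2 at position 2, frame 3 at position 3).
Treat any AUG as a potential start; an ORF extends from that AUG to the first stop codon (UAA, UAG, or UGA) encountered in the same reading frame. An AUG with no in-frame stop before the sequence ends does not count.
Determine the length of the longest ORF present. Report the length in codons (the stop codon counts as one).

Frame 1: GCA UGU ACA UUG CGU UCA UAC UAU AUU AGU AGC — no AUG→stop ORF.
Frame 2: CAU GUA CAU UGC GUU CAU ACU AUA UUA GUA GCG — no AUG→stop ORF.
Frame 3: AUG UAC AUU GCG UUC AUA CUA UAU UAG UAG CGC — AUG at 3, stop UAG at 27 → 27 nt.
Longest: frame 3, positions 3–29, 27 nt = 9 codons = 8 aa. → 9 codons.

9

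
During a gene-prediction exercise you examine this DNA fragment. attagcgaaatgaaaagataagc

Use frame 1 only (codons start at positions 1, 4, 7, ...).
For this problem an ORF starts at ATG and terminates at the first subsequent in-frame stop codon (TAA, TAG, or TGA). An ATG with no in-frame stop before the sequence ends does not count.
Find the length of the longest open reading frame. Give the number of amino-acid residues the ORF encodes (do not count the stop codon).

Frame 1: ATT AGC GAA ATG AAA AGA TAA — ATG at 10, stop TAA at 19 → 12 nt.
Longest: frame 1, positions 10–21, 12 nt = 4 codons = 3 aa. → 3 amino acids.

3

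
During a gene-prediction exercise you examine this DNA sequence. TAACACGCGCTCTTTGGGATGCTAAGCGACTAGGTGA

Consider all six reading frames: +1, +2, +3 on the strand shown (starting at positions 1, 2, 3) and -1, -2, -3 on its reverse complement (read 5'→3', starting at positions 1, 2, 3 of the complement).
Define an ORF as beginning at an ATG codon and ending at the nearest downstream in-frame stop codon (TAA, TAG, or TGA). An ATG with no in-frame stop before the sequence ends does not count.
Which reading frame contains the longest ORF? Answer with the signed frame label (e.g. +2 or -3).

Reverse complement (5'→3'): TCACCTAGTCGCTTAGCATCCCAAAGAGCGCGTGTTA
Frame +1: TAA CAC GCG CTC TTT GGG ATG CTA AGC GAC TAG GTG — ATG at 19, stop TAG at 31 → 15 nt.
Frame +2: AAC ACG CGC TCT TTG GGA TGC TAA GCG ACT AGG TGA — no ATG→stop ORF.
Frame +3: ACA CGC GCT CTT TGG GAT GCT AAG CGA CTA GGT — no ATG→stop ORF.
Frame -1: TCA CCT AGT CGC TTA GCA TCC CAA AGA GCG CGT GTT — no ATG→stop ORF.
Frame -2: CAC CTA GTC GCT TAG CAT CCC AAA GAG CGC GTG TTA — no ATG→stop ORF.
Frame -3: ACC TAG TCG CTT AGC ATC CCA AAG AGC GCG TGT — no ATG→stop ORF.
Longest ORF is 15 nt in frame +1 (positions 19–33).

+1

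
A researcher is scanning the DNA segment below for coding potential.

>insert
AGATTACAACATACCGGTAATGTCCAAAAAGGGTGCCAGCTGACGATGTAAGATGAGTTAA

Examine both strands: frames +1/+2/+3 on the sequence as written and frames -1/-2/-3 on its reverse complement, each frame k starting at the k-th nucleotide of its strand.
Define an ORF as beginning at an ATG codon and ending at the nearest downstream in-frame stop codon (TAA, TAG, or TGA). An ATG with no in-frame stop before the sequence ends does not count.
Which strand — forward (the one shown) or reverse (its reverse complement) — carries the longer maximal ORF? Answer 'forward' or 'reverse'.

forward

Reverse complement (5'→3'): TTAACTCATCTTACATCGTCAGCTGGCACCCTTTTTGGACATTACCGGTATGTTGTAATCT
Frame +1: AGA TTA CAA CAT ACC GGT AAT GTC CAA AAA GGG TGC CAG CTG ACG ATG TAA GAT GAG TTA — ATG at 46, stop TAA at 49 → 6 nt.
Frame +2: GAT TAC AAC ATA CCG GTA ATG TCC AAA AAG GGT GCC AGC TGA CGA TGT AAG ATG AGT TAA — ATG at 20, stop TGA at 41 → 24 nt; ATG at 53, stop TAA at 59 → 9 nt.
Frame +3: ATT ACA ACA TAC CGG TAA TGT CCA AAA AGG GTG CCA GCT GAC GAT GTA AGA TGA GTT — no ATG→stop ORF.
Frame -1: TTA ACT CAT CTT ACA TCG TCA GCT GGC ACC CTT TTT GGA CAT TAC CGG TAT GTT GTA ATC — no ATG→stop ORF.
Frame -2: TAA CTC ATC TTA CAT CGT CAG CTG GCA CCC TTT TTG GAC ATT ACC GGT ATG TTG TAA TCT — ATG at 50, stop TAA at 56 → 9 nt.
Frame -3: AAC TCA TCT TAC ATC GTC AGC TGG CAC CCT TTT TGG ACA TTA CCG GTA TGT TGT AAT — no ATG→stop ORF.
Forward-strand max 24 nt; reverse-strand max 9 nt. The forward strand has the longer ORF.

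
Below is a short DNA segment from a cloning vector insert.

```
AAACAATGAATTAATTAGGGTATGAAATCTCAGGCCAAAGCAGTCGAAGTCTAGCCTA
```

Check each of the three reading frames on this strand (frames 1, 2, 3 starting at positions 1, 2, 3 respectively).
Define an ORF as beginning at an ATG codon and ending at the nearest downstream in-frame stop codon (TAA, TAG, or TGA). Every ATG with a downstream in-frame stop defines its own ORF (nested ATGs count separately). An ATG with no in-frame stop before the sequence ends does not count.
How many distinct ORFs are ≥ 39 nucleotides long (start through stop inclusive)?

Frame 1: AAA CAA TGA ATT AAT TAG GGT ATG AAA TCT CAG GCC AAA GCA GTC GAA GTC TAG CCT — ATG at 22, stop TAG at 52 → 33 nt.
Frame 2: AAC AAT GAA TTA ATT AGG GTA TGA AAT CTC AGG CCA AAG CAG TCG AAG TCT AGC CTA — no ATG→stop ORF.
Frame 3: ACA ATG AAT TAA TTA GGG TAT GAA ATC TCA GGC CAA AGC AGT CGA AGT CTA GCC — ATG at 6, stop TAA at 12 → 9 nt.
No ORF reaches 39 nucleotides. Count = 0.

0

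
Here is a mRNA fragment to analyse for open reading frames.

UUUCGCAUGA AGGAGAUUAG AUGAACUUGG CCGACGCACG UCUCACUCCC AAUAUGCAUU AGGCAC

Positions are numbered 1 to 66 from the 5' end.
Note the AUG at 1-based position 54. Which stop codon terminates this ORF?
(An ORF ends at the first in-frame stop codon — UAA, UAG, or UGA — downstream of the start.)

Codons from position 54: AUG (54–56), CAU (57–59), UAG (60–62).
The first in-frame stop codon is UAG.

UAG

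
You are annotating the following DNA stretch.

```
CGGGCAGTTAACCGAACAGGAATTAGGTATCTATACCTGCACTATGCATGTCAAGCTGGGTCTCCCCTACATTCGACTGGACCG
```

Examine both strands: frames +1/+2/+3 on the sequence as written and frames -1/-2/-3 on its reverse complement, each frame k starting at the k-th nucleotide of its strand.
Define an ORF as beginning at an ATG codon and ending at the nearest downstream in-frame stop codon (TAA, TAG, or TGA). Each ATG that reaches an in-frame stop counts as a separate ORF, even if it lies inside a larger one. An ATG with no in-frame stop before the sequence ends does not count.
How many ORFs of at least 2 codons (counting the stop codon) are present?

Reverse complement (5'→3'): CGGTCCAGTCGAATGTAGGGGAGACCCAGCTTGACATGCATAGTGCAGGTATAGATACCTAATTCCTGTTCGGTTAACTGCCCG
Frame +1: CGG GCA GTT AAC CGA ACA GGA ATT AGG TAT CTA TAC CTG CAC TAT GCA TGT CAA GCT GGG TCT CCC CTA CAT TCG ACT GGA CCG — no ATG→stop ORF.
Frame +2: GGG CAG TTA ACC GAA CAG GAA TTA GGT ATC TAT ACC TGC ACT ATG CAT GTC AAG CTG GGT CTC CCC TAC ATT CGA CTG GAC — no ATG→stop ORF.
Frame +3: GGC AGT TAA CCG AAC AGG AAT TAG GTA TCT ATA CCT GCA CTA TGC ATG TCA AGC TGG GTC TCC CCT ACA TTC GAC TGG ACC — no ATG→stop ORF.
Frame -1: CGG TCC AGT CGA ATG TAG GGG AGA CCC AGC TTG ACA TGC ATA GTG CAG GTA TAG ATA CCT AAT TCC TGT TCG GTT AAC TGC CCG — ATG at 13, stop TAG at 16 → 6 nt.
Frame -2: GGT CCA GTC GAA TGT AGG GGA GAC CCA GCT TGA CAT GCA TAG TGC AGG TAT AGA TAC CTA ATT CCT GTT CGG TTA ACT GCC — no ATG→stop ORF.
Frame -3: GTC CAG TCG AAT GTA GGG GAG ACC CAG CTT GAC ATG CAT AGT GCA GGT ATA GAT ACC TAA TTC CTG TTC GGT TAA CTG CCC — ATG at 36, stop TAA at 60 → 27 nt.
ORFs ≥ 2 codons: frame -1 13–18 (2 codons), frame -3 36–62 (9 codons). Count = 2.

2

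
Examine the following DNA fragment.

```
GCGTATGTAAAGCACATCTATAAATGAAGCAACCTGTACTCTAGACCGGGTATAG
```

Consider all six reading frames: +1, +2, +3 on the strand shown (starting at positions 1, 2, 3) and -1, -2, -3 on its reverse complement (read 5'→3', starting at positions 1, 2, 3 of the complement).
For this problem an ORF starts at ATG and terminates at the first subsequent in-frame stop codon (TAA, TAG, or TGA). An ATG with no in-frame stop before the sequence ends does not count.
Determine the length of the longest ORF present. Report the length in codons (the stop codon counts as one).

7

Reverse complement (5'→3'): CTATACCCGGTCTAGAGTACAGGTTGCTTCATTTATAGATGTGCTTTACATACGC
Frame +1: GCG TAT GTA AAG CAC ATC TAT AAA TGA AGC AAC CTG TAC TCT AGA CCG GGT ATA — no ATG→stop ORF.
Frame +2: CGT ATG TAA AGC ACA TCT ATA AAT GAA GCA ACC TGT ACT CTA GAC CGG GTA TAG — ATG at 5, stop TAA at 8 → 6 nt.
Frame +3: GTA TGT AAA GCA CAT CTA TAA ATG AAG CAA CCT GTA CTC TAG ACC GGG TAT — ATG at 24, stop TAG at 42 → 21 nt.
Frame -1: CTA TAC CCG GTC TAG AGT ACA GGT TGC TTC ATT TAT AGA TGT GCT TTA CAT ACG — no ATG→stop ORF.
Frame -2: TAT ACC CGG TCT AGA GTA CAG GTT GCT TCA TTT ATA GAT GTG CTT TAC ATA CGC — no ATG→stop ORF.
Frame -3: ATA CCC GGT CTA GAG TAC AGG TTG CTT CAT TTA TAG ATG TGC TTT ACA TAC — no ATG→stop ORF.
Longest: frame +3, positions 24–44, 21 nt = 7 codons = 6 aa. → 7 codons.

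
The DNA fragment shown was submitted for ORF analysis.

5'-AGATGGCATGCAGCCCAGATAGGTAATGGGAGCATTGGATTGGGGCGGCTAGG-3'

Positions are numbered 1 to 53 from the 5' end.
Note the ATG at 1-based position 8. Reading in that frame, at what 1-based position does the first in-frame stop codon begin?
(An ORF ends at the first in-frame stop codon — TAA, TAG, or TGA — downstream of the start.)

20

Codons from position 8: ATG (8–10), CAG (11–13), CCC (14–16), AGA (17–19), TAG (20–22).
TAG is a stop codon; it begins at position 20.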